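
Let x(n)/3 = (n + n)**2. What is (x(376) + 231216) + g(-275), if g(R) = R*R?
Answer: 2003353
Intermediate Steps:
x(n) = 12*n**2 (x(n) = 3*(n + n)**2 = 3*(2*n)**2 = 3*(4*n**2) = 12*n**2)
g(R) = R**2
(x(376) + 231216) + g(-275) = (12*376**2 + 231216) + (-275)**2 = (12*141376 + 231216) + 75625 = (1696512 + 231216) + 75625 = 1927728 + 75625 = 2003353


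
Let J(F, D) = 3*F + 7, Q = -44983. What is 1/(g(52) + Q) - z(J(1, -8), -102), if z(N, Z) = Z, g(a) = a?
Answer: 4582961/44931 ≈ 102.00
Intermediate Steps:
J(F, D) = 7 + 3*F
1/(g(52) + Q) - z(J(1, -8), -102) = 1/(52 - 44983) - 1*(-102) = 1/(-44931) + 102 = -1/44931 + 102 = 4582961/44931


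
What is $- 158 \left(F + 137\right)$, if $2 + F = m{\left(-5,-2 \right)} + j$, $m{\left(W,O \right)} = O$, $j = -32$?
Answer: $-15958$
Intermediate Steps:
$F = -36$ ($F = -2 - 34 = -36$)
$- 158 \left(F + 137\right) = - 158 \left(-36 + 137\right) = \left(-158\right) 101 = -15958$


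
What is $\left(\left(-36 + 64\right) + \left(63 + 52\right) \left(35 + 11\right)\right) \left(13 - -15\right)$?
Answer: $148904$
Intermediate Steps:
$\left(\left(-36 + 64\right) + \left(63 + 52\right) \left(35 + 11\right)\right) \left(13 - -15\right) = \left(28 + 115 \cdot 46\right) \left(13 + 15\right) = \left(28 + 5290\right) 28 = 5318 \cdot 28 = 148904$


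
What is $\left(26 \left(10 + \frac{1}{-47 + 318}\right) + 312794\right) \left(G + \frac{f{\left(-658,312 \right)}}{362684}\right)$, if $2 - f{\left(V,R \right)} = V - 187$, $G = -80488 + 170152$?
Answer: $\frac{98531970321985935}{3510263} \approx 2.807 \cdot 10^{10}$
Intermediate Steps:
$G = 89664$
$f{\left(V,R \right)} = 189 - V$ ($f{\left(V,R \right)} = 2 - \left(V - 187\right) = 2 - \left(-187 + V\right) = 189 - V$)
$\left(26 \left(10 + \frac{1}{-47 + 318}\right) + 312794\right) \left(G + \frac{f{\left(-658,312 \right)}}{362684}\right) = \left(26 \left(10 + \frac{1}{-47 + 318}\right) + 312794\right) \left(89664 + \frac{189 - -658}{362684}\right) = \left(26 \left(10 + \frac{1}{271}\right) + 312794\right) \left(89664 + \left(189 + 658\right) \frac{1}{362684}\right) = \left(26 \left(10 + \frac{1}{271}\right) + 312794\right) \left(89664 + 847 \cdot \frac{1}{362684}\right) = \left(26 \cdot \frac{2711}{271} + 312794\right) \left(89664 + \frac{121}{51812}\right) = \left(\frac{70486}{271} + 312794\right) \frac{4645671289}{51812} = \frac{84837660}{271} \cdot \frac{4645671289}{51812} = \frac{98531970321985935}{3510263}$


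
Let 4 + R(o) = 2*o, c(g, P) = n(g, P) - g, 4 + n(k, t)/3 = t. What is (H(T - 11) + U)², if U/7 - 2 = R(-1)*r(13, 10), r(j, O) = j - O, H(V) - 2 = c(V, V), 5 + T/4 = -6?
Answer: 53824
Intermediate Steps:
T = -44 (T = -20 + 4*(-6) = -20 - 24 = -44)
n(k, t) = -12 + 3*t
c(g, P) = -12 - g + 3*P (c(g, P) = (-12 + 3*P) - g = -12 - g + 3*P)
H(V) = -10 + 2*V (H(V) = 2 + (-12 - V + 3*V) = 2 + (-12 + 2*V) = -10 + 2*V)
R(o) = -4 + 2*o
U = -112 (U = 14 + 7*((-4 + 2*(-1))*(13 - 1*10)) = 14 + 7*((-4 - 2)*(13 - 10)) = 14 + 7*(-6*3) = 14 + 7*(-18) = 14 - 126 = -112)
(H(T - 11) + U)² = ((-10 + 2*(-44 - 11)) - 112)² = ((-10 + 2*(-55)) - 112)² = ((-10 - 110) - 112)² = (-120 - 112)² = (-232)² = 53824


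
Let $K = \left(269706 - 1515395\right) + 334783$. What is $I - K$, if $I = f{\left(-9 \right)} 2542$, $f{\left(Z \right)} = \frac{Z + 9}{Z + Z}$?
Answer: $910906$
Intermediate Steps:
$K = -910906$ ($K = -1245689 + 334783 = -910906$)
$f{\left(Z \right)} = \frac{9 + Z}{2 Z}$
$I = 0$ ($I = \frac{9 - 9}{2 \left(-9\right)} 2542 = \frac{1}{2} \left(- \frac{1}{9}\right) 0 \cdot 2542 = 0 \cdot 2542 = 0$)
$I - K = 0 - -910906 = 0 + 910906 = 910906$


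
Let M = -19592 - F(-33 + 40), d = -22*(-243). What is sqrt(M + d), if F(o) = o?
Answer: I*sqrt(14253) ≈ 119.39*I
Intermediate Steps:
d = 5346
M = -19599 (M = -19592 - (-33 + 40) = -19592 - 1*7 = -19592 - 7 = -19599)
sqrt(M + d) = sqrt(-19599 + 5346) = sqrt(-14253) = I*sqrt(14253)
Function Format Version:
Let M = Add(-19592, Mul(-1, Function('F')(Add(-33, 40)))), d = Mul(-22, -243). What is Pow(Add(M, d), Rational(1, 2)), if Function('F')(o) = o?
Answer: Mul(I, Pow(14253, Rational(1, 2))) ≈ Mul(119.39, I)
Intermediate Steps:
d = 5346
M = -19599 (M = Add(-19592, Mul(-1, Add(-33, 40))) = Add(-19592, Mul(-1, 7)) = Add(-19592, -7) = -19599)
Pow(Add(M, d), Rational(1, 2)) = Pow(Add(-19599, 5346), Rational(1, 2)) = Pow(-14253, Rational(1, 2)) = Mul(I, Pow(14253, Rational(1, 2)))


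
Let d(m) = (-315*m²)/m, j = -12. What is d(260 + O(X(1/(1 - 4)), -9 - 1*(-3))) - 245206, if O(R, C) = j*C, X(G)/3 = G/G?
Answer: -349786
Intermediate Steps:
X(G) = 3 (X(G) = 3*(G/G) = 3*1 = 3)
O(R, C) = -12*C
d(m) = -315*m
d(260 + O(X(1/(1 - 4)), -9 - 1*(-3))) - 245206 = -315*(260 - 12*(-9 - 1*(-3))) - 245206 = -315*(260 - 12*(-9 + 3)) - 245206 = -315*(260 - 12*(-6)) - 245206 = -315*(260 + 72) - 245206 = -315*332 - 245206 = -104580 - 245206 = -349786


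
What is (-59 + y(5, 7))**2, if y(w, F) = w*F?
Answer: 576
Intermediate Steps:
y(w, F) = F*w
(-59 + y(5, 7))**2 = (-59 + 7*5)**2 = (-59 + 35)**2 = (-24)**2 = 576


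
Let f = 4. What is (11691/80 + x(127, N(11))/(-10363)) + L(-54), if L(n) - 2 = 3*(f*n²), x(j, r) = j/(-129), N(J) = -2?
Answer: 3758102777657/106946160 ≈ 35140.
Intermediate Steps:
x(j, r) = -j/129 (x(j, r) = j*(-1/129) = -j/129)
L(n) = 2 + 12*n² (L(n) = 2 + 3*(4*n²) = 2 + 12*n²)
(11691/80 + x(127, N(11))/(-10363)) + L(-54) = (11691/80 - 1/129*127/(-10363)) + (2 + 12*(-54)²) = (11691*(1/80) - 127/129*(-1/10363)) + (2 + 12*2916) = (11691/80 + 127/1336827) + (2 + 34992) = 15628854617/106946160 + 34994 = 3758102777657/106946160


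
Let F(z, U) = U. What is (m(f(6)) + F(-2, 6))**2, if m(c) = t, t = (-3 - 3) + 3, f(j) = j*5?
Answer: 9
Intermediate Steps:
f(j) = 5*j
t = -3 (t = -6 + 3 = -3)
m(c) = -3
(m(f(6)) + F(-2, 6))**2 = (-3 + 6)**2 = 3**2 = 9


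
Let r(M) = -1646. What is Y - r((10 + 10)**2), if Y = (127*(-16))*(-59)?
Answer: 121534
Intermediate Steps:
Y = 119888 (Y = -2032*(-59) = 119888)
Y - r((10 + 10)**2) = 119888 - 1*(-1646) = 119888 + 1646 = 121534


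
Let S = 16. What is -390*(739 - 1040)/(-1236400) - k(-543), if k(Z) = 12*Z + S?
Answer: 803648261/123640 ≈ 6499.9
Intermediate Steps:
k(Z) = 16 + 12*Z (k(Z) = 12*Z + 16 = 16 + 12*Z)
-390*(739 - 1040)/(-1236400) - k(-543) = -390*(739 - 1040)/(-1236400) - (16 + 12*(-543)) = -390*(-301)*(-1/1236400) - (16 - 6516) = 117390*(-1/1236400) - 1*(-6500) = -11739/123640 + 6500 = 803648261/123640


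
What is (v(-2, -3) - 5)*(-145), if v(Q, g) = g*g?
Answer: -580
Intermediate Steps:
v(Q, g) = g²
(v(-2, -3) - 5)*(-145) = ((-3)² - 5)*(-145) = (9 - 5)*(-145) = 4*(-145) = -580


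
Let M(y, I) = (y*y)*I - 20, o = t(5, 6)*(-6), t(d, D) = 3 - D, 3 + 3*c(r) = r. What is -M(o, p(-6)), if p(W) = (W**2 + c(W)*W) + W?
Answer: -15532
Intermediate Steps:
c(r) = -1 + r/3
o = 18 (o = (3 - 1*6)*(-6) = (3 - 6)*(-6) = -3*(-6) = 18)
p(W) = W + W**2 + W*(-1 + W/3) (p(W) = (W**2 + (-1 + W/3)*W) + W = (W**2 + W*(-1 + W/3)) + W = W + W**2 + W*(-1 + W/3))
M(y, I) = -20 + I*y**2 (M(y, I) = y**2*I - 20 = I*y**2 - 20 = -20 + I*y**2)
-M(o, p(-6)) = -(-20 + ((4/3)*(-6)**2)*18**2) = -(-20 + ((4/3)*36)*324) = -(-20 + 48*324) = -(-20 + 15552) = -1*15532 = -15532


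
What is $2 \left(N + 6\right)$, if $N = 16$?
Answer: $44$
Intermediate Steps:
$2 \left(N + 6\right) = 2 \left(16 + 6\right) = 2 \cdot 22 = 44$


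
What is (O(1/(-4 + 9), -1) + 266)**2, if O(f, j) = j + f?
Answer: 1758276/25 ≈ 70331.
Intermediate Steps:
O(f, j) = f + j
(O(1/(-4 + 9), -1) + 266)**2 = ((1/(-4 + 9) - 1) + 266)**2 = ((1/5 - 1) + 266)**2 = (-4/5 + 266)**2 = (1326/5)**2 = 1758276/25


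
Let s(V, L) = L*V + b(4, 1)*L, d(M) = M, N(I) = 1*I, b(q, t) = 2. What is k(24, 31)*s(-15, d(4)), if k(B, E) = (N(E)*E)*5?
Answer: -249860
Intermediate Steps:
N(I) = I
s(V, L) = 2*L + L*V (s(V, L) = L*V + 2*L = 2*L + L*V)
k(B, E) = 5*E² (k(B, E) = (E*E)*5 = E²*5 = 5*E²)
k(24, 31)*s(-15, d(4)) = (5*31²)*(4*(2 - 15)) = (5*961)*(4*(-13)) = 4805*(-52) = -249860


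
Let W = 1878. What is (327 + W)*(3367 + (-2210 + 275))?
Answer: 3157560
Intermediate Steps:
(327 + W)*(3367 + (-2210 + 275)) = (327 + 1878)*(3367 + (-2210 + 275)) = 2205*(3367 - 1935) = 2205*1432 = 3157560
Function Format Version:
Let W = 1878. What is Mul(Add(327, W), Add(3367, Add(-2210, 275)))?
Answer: 3157560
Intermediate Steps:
Mul(Add(327, W), Add(3367, Add(-2210, 275))) = Mul(Add(327, 1878), Add(3367, Add(-2210, 275))) = Mul(2205, Add(3367, -1935)) = Mul(2205, 1432) = 3157560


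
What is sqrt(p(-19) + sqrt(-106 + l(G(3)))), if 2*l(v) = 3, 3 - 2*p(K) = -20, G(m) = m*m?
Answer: sqrt(46 + 2*I*sqrt(418))/2 ≈ 3.6665 + 1.394*I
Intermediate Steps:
G(m) = m**2
p(K) = 23/2 (p(K) = 3/2 - 1/2*(-20) = 3/2 + 10 = 23/2)
l(v) = 3/2 (l(v) = (1/2)*3 = 3/2)
sqrt(p(-19) + sqrt(-106 + l(G(3)))) = sqrt(23/2 + sqrt(-106 + 3/2)) = sqrt(23/2 + sqrt(-209/2)) = sqrt(23/2 + I*sqrt(418)/2)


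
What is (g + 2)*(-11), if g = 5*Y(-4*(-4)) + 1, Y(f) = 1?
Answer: -88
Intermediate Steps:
g = 6 (g = 5*1 + 1 = 5 + 1 = 6)
(g + 2)*(-11) = (6 + 2)*(-11) = 8*(-11) = -88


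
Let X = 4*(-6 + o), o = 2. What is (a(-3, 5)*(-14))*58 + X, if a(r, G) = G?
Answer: -4076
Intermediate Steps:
X = -16 (X = 4*(-6 + 2) = 4*(-4) = -16)
(a(-3, 5)*(-14))*58 + X = (5*(-14))*58 - 16 = -70*58 - 16 = -4060 - 16 = -4076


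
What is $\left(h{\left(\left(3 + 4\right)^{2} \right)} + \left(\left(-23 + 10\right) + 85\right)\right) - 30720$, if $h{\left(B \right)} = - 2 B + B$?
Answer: $-30697$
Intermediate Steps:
$h{\left(B \right)} = - B$
$\left(h{\left(\left(3 + 4\right)^{2} \right)} + \left(\left(-23 + 10\right) + 85\right)\right) - 30720 = \left(- \left(3 + 4\right)^{2} + \left(\left(-23 + 10\right) + 85\right)\right) - 30720 = \left(- 7^{2} + \left(-13 + 85\right)\right) - 30720 = \left(\left(-1\right) 49 + 72\right) - 30720 = \left(-49 + 72\right) - 30720 = 23 - 30720 = -30697$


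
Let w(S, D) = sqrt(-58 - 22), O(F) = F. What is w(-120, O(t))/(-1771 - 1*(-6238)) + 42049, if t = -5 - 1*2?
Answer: 42049 + 4*I*sqrt(5)/4467 ≈ 42049.0 + 0.0020023*I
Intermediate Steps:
t = -7 (t = -5 - 2 = -7)
w(S, D) = 4*I*sqrt(5) (w(S, D) = sqrt(-80) = 4*I*sqrt(5))
w(-120, O(t))/(-1771 - 1*(-6238)) + 42049 = (4*I*sqrt(5))/(-1771 - 1*(-6238)) + 42049 = (4*I*sqrt(5))/(-1771 + 6238) + 42049 = (4*I*sqrt(5))/4467 + 42049 = (4*I*sqrt(5))*(1/4467) + 42049 = 4*I*sqrt(5)/4467 + 42049 = 42049 + 4*I*sqrt(5)/4467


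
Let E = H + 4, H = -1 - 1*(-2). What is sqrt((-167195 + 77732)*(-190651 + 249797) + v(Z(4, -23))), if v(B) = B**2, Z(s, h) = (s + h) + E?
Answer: I*sqrt(5291378402) ≈ 72742.0*I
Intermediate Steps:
H = 1 (H = -1 + 2 = 1)
E = 5 (E = 1 + 4 = 5)
Z(s, h) = 5 + h + s (Z(s, h) = (s + h) + 5 = (h + s) + 5 = 5 + h + s)
sqrt((-167195 + 77732)*(-190651 + 249797) + v(Z(4, -23))) = sqrt((-167195 + 77732)*(-190651 + 249797) + (5 - 23 + 4)**2) = sqrt(-89463*59146 + (-14)**2) = sqrt(-5291378598 + 196) = sqrt(-5291378402) = I*sqrt(5291378402)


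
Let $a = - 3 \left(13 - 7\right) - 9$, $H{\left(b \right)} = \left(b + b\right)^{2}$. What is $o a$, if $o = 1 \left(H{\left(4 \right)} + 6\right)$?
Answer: $-1890$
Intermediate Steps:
$H{\left(b \right)} = 4 b^{2}$ ($H{\left(b \right)} = \left(2 b\right)^{2} = 4 b^{2}$)
$o = 70$ ($o = 1 \left(4 \cdot 4^{2} + 6\right) = 1 \left(4 \cdot 16 + 6\right) = 1 \left(64 + 6\right) = 1 \cdot 70 = 70$)
$a = -27$ ($a = \left(-3\right) 6 - 9 = -18 - 9 = -27$)
$o a = 70 \left(-27\right) = -1890$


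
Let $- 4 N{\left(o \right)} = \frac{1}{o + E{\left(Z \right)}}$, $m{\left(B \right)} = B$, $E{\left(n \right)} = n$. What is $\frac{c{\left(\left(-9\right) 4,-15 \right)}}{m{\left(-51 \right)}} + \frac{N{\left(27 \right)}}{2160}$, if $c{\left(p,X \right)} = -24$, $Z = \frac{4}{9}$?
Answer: $\frac{1896943}{4031040} \approx 0.47058$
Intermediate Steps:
$Z = \frac{4}{9}$ ($Z = 4 \cdot \frac{1}{9} = \frac{4}{9} \approx 0.44444$)
$N{\left(o \right)} = - \frac{1}{4 \left(\frac{4}{9} + o\right)}$ ($N{\left(o \right)} = - \frac{1}{4 \left(o + \frac{4}{9}\right)} = - \frac{1}{4 \left(\frac{4}{9} + o\right)}$)
$\frac{c{\left(\left(-9\right) 4,-15 \right)}}{m{\left(-51 \right)}} + \frac{N{\left(27 \right)}}{2160} = - \frac{24}{-51} + \frac{\left(-9\right) \frac{1}{16 + 36 \cdot 27}}{2160} = \left(-24\right) \left(- \frac{1}{51}\right) + - \frac{9}{16 + 972} \cdot \frac{1}{2160} = \frac{8}{17} + - \frac{9}{988} \cdot \frac{1}{2160} = \frac{8}{17} + \left(-9\right) \frac{1}{988} \cdot \frac{1}{2160} = \frac{8}{17} - \frac{1}{237120} = \frac{1896943}{4031040}$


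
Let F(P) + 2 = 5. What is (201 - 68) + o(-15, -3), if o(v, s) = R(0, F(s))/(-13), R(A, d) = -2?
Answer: 1731/13 ≈ 133.15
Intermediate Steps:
F(P) = 3 (F(P) = -2 + 5 = 3)
o(v, s) = 2/13 (o(v, s) = -2/(-13) = -2*(-1/13) = 2/13)
(201 - 68) + o(-15, -3) = (201 - 68) + 2/13 = 133 + 2/13 = 1731/13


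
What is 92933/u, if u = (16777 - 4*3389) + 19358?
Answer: 92933/22579 ≈ 4.1159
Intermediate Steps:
u = 22579 (u = (16777 - 13556) + 19358 = 3221 + 19358 = 22579)
92933/u = 92933/22579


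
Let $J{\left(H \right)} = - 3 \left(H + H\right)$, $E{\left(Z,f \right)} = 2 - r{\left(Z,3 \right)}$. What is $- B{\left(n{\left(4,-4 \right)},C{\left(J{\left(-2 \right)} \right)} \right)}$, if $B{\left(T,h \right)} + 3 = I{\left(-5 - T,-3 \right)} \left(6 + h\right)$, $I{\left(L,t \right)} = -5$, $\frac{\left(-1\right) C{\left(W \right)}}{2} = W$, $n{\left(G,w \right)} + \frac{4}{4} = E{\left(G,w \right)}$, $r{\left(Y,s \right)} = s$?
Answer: $-87$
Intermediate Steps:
$E{\left(Z,f \right)} = -1$ ($E{\left(Z,f \right)} = 2 - 3 = -1$)
$n{\left(G,w \right)} = -2$ ($n{\left(G,w \right)} = -1 - 1 = -2$)
$J{\left(H \right)} = - 6 H$ ($J{\left(H \right)} = - 3 \cdot 2 H = - 6 H$)
$C{\left(W \right)} = - 2 W$
$B{\left(T,h \right)} = -33 - 5 h$ ($B{\left(T,h \right)} = -3 - 5 \left(6 + h\right) = -3 - \left(30 + 5 h\right) = -33 - 5 h$)
$- B{\left(n{\left(4,-4 \right)},C{\left(J{\left(-2 \right)} \right)} \right)} = - (-33 - 5 \left(- 2 \left(\left(-6\right) \left(-2\right)\right)\right)) = - (-33 - 5 \left(\left(-2\right) 12\right)) = - (-33 - -120) = - (-33 + 120) = \left(-1\right) 87 = -87$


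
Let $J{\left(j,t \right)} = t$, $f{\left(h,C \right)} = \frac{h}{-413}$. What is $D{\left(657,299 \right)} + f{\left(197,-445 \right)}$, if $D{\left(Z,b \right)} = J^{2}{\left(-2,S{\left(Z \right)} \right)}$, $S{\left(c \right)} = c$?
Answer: $\frac{178270840}{413} \approx 4.3165 \cdot 10^{5}$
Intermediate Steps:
$f{\left(h,C \right)} = - \frac{h}{413}$ ($f{\left(h,C \right)} = h \left(- \frac{1}{413}\right) = - \frac{h}{413}$)
$D{\left(Z,b \right)} = Z^{2}$
$D{\left(657,299 \right)} + f{\left(197,-445 \right)} = 657^{2} - \frac{197}{413} = 431649 - \frac{197}{413} = \frac{178270840}{413}$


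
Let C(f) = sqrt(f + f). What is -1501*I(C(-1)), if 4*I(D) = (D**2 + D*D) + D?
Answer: 1501 - 1501*I*sqrt(2)/4 ≈ 1501.0 - 530.68*I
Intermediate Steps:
C(f) = sqrt(2)*sqrt(f) (C(f) = sqrt(2*f) = sqrt(2)*sqrt(f))
I(D) = D**2/2 + D/4 (I(D) = ((D**2 + D*D) + D)/4 = ((D**2 + D**2) + D)/4 = (2*D**2 + D)/4 = (D + 2*D**2)/4 = D**2/2 + D/4)
-1501*I(C(-1)) = -1501*sqrt(2)*sqrt(-1)*(1 + 2*(sqrt(2)*sqrt(-1)))/4 = -1501*sqrt(2)*I*(1 + 2*(sqrt(2)*I))/4 = -1501*I*sqrt(2)*(1 + 2*(I*sqrt(2)))/4 = -1501*I*sqrt(2)*(1 + 2*I*sqrt(2))/4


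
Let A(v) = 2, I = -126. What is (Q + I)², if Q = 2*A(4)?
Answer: 14884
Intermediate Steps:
Q = 4 (Q = 2*2 = 4)
(Q + I)² = (4 - 126)² = (-122)² = 14884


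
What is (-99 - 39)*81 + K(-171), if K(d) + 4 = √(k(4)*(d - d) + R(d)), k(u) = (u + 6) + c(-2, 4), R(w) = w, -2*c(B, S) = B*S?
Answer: -11182 + 3*I*√19 ≈ -11182.0 + 13.077*I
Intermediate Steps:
c(B, S) = -B*S/2
k(u) = 10 + u (k(u) = (u + 6) - ½*(-2)*4 = (6 + u) + 4 = 10 + u)
K(d) = -4 + √d (K(d) = -4 + √((10 + 4)*(d - d) + d) = -4 + √(14*0 + d) = -4 + √(0 + d) = -4 + √d)
(-99 - 39)*81 + K(-171) = (-99 - 39)*81 + (-4 + √(-171)) = -138*81 + (-4 + 3*I*√19) = -11178 + (-4 + 3*I*√19) = -11182 + 3*I*√19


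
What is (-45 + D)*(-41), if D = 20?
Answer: 1025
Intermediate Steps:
(-45 + D)*(-41) = (-45 + 20)*(-41) = -25*(-41) = 1025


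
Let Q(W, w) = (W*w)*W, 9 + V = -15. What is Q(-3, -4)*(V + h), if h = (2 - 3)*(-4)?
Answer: 720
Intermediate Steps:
V = -24 (V = -9 - 15 = -24)
Q(W, w) = w*W²
h = 4 (h = -1*(-4) = 4)
Q(-3, -4)*(V + h) = (-4*(-3)²)*(-24 + 4) = -4*9*(-20) = -36*(-20) = 720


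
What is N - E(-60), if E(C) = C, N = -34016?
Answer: -33956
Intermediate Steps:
N - E(-60) = -34016 - 1*(-60) = -34016 + 60 = -33956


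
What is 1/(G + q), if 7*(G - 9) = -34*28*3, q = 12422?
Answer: 1/12023 ≈ 8.3174e-5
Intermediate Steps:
G = -399 (G = 9 + (-34*28*3)/7 = 9 + (-952*3)/7 = 9 + (1/7)*(-2856) = 9 - 408 = -399)
1/(G + q) = 1/(-399 + 12422) = 1/12023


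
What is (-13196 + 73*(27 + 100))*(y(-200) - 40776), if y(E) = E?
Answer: 160830800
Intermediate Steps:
(-13196 + 73*(27 + 100))*(y(-200) - 40776) = (-13196 + 73*(27 + 100))*(-200 - 40776) = (-13196 + 73*127)*(-40976) = (-13196 + 9271)*(-40976) = -3925*(-40976) = 160830800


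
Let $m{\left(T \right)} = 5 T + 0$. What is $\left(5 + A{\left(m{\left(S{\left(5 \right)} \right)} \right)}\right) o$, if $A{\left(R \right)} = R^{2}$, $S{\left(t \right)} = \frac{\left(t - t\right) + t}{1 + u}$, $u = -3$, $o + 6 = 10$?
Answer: $645$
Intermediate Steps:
$o = 4$ ($o = -6 + 10 = 4$)
$S{\left(t \right)} = - \frac{t}{2}$ ($S{\left(t \right)} = \frac{\left(t - t\right) + t}{1 - 3} = \frac{0 + t}{-2} = t \left(- \frac{1}{2}\right) = - \frac{t}{2}$)
$m{\left(T \right)} = 5 T$
$\left(5 + A{\left(m{\left(S{\left(5 \right)} \right)} \right)}\right) o = \left(5 + \left(5 \left(\left(- \frac{1}{2}\right) 5\right)\right)^{2}\right) 4 = \left(5 + \left(5 \left(- \frac{5}{2}\right)\right)^{2}\right) 4 = \left(5 + \left(- \frac{25}{2}\right)^{2}\right) 4 = \left(5 + \frac{625}{4}\right) 4 = \frac{645}{4} \cdot 4 = 645$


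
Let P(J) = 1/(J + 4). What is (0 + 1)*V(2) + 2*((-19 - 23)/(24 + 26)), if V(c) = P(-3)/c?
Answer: -59/50 ≈ -1.1800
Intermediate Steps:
P(J) = 1/(4 + J)
V(c) = 1/c (V(c) = 1/((4 - 3)*c) = 1/(1*c) = 1/c)
(0 + 1)*V(2) + 2*((-19 - 23)/(24 + 26)) = (0 + 1)/2 + 2*((-19 - 23)/(24 + 26)) = 1*(1/2) + 2*(-42/50) = 1/2 + 2*(-42*1/50) = 1/2 + 2*(-21/25) = 1/2 - 42/25 = -59/50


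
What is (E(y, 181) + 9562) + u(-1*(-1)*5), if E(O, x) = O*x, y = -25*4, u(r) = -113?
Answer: -8651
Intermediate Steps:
y = -100
(E(y, 181) + 9562) + u(-1*(-1)*5) = (-100*181 + 9562) - 113 = (-18100 + 9562) - 113 = -8538 - 113 = -8651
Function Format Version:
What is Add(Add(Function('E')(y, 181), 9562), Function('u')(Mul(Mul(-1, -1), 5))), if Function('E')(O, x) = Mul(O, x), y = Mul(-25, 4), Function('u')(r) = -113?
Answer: -8651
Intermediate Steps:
y = -100
Add(Add(Function('E')(y, 181), 9562), Function('u')(Mul(Mul(-1, -1), 5))) = Add(Add(Mul(-100, 181), 9562), -113) = Add(Add(-18100, 9562), -113) = Add(-8538, -113) = -8651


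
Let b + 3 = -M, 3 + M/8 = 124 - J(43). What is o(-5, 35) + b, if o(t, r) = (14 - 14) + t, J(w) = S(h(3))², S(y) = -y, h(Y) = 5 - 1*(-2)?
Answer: -584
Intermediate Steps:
h(Y) = 7 (h(Y) = 5 + 2 = 7)
J(w) = 49 (J(w) = (-1*7)² = (-7)² = 49)
M = 576 (M = -24 + 8*(124 - 1*49) = -24 + 8*(124 - 49) = -24 + 8*75 = -24 + 600 = 576)
b = -579 (b = -3 - 1*576 = -3 - 576 = -579)
o(t, r) = t (o(t, r) = 0 + t = t)
o(-5, 35) + b = -5 - 579 = -584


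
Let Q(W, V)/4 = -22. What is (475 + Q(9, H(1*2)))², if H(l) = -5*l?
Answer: 149769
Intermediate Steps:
Q(W, V) = -88 (Q(W, V) = 4*(-22) = -88)
(475 + Q(9, H(1*2)))² = (475 - 88)² = 387² = 149769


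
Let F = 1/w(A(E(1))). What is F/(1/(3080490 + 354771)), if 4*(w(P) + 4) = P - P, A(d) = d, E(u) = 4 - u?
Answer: -3435261/4 ≈ -8.5882e+5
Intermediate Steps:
w(P) = -4 (w(P) = -4 + (P - P)/4 = -4 + (1/4)*0 = -4 + 0 = -4)
F = -1/4 (F = 1/(-4) = -1/4 ≈ -0.25000)
F/(1/(3080490 + 354771)) = -1/(4*(1/(3080490 + 354771))) = -1/(4*(1/3435261)) = -1/(4*1/3435261) = -1/4*3435261 = -3435261/4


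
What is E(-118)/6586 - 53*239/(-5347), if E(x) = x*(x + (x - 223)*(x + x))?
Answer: -25309066903/17607671 ≈ -1437.4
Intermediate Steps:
E(x) = x*(x + 2*x*(-223 + x)) (E(x) = x*(x + (-223 + x)*(2*x)) = x*(x + 2*x*(-223 + x)))
E(-118)/6586 - 53*239/(-5347) = ((-118)**2*(-445 + 2*(-118)))/6586 - 53*239/(-5347) = (13924*(-445 - 236))*(1/6586) - 12667*(-1/5347) = (13924*(-681))*(1/6586) + 12667/5347 = -9482244*1/6586 + 12667/5347 = -4741122/3293 + 12667/5347 = -25309066903/17607671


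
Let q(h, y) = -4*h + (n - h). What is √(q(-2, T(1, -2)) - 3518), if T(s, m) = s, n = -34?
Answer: I*√3542 ≈ 59.515*I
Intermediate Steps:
q(h, y) = -34 - 5*h (q(h, y) = -4*h + (-34 - h) = -34 - 5*h)
√(q(-2, T(1, -2)) - 3518) = √((-34 - 5*(-2)) - 3518) = √((-34 + 10) - 3518) = √(-24 - 3518) = √(-3542) = I*√3542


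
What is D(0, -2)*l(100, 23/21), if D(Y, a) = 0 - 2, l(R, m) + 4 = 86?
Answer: -164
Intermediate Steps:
l(R, m) = 82 (l(R, m) = -4 + 86 = 82)
D(Y, a) = -2
D(0, -2)*l(100, 23/21) = -2*82 = -164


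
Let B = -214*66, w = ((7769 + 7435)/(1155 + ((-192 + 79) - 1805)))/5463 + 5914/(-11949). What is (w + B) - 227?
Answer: -3782010653937/263527229 ≈ -14352.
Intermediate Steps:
w = -131390558/263527229 (w = (15204/(1155 + (-113 - 1805)))*(1/5463) + 5914*(-1/11949) = (15204/(1155 - 1918))*(1/5463) - 5914/11949 = (15204/(-763))*(1/5463) - 5914/11949 = (15204*(-1/763))*(1/5463) - 5914/11949 = -2172/109*1/5463 - 5914/11949 = -724/198489 - 5914/11949 = -131390558/263527229 ≈ -0.49858)
B = -14124
(w + B) - 227 = (-131390558/263527229 - 14124) - 227 = -3722189972954/263527229 - 227 = -3782010653937/263527229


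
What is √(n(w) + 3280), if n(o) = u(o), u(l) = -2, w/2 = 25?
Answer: √3278 ≈ 57.254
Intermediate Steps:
w = 50 (w = 2*25 = 50)
n(o) = -2
√(n(w) + 3280) = √(-2 + 3280) = √3278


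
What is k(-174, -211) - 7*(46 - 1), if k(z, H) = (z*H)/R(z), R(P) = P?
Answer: -526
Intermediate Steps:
k(z, H) = H (k(z, H) = (z*H)/z = (H*z)/z = H)
k(-174, -211) - 7*(46 - 1) = -211 - 7*(46 - 1) = -211 - 7*45 = -211 - 1*315 = -211 - 315 = -526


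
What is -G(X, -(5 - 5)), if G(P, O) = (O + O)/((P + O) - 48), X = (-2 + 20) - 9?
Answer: 0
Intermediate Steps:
X = 9 (X = 18 - 9 = 9)
G(P, O) = 2*O/(-48 + O + P) (G(P, O) = (2*O)/((O + P) - 48) = (2*O)/(-48 + O + P) = 2*O/(-48 + O + P))
-G(X, -(5 - 5)) = -2*(-(5 - 5))/(-48 - (5 - 5) + 9) = -2*(-1*0)/(-48 - 1*0 + 9) = -2*0/(-48 + 0 + 9) = -2*0/(-39) = -2*0*(-1)/39 = -1*0 = 0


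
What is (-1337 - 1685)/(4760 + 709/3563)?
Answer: -10767386/16960589 ≈ -0.63485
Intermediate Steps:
(-1337 - 1685)/(4760 + 709/3563) = -3022/(4760 + 709*(1/3563)) = -3022/(4760 + 709/3563) = -3022/16960589/3563 = -3022*3563/16960589 = -10767386/16960589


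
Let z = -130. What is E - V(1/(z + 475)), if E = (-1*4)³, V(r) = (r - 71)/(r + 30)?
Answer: -637970/10351 ≈ -61.634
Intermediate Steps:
V(r) = (-71 + r)/(30 + r)
E = -64 (E = (-4)³ = -64)
E - V(1/(z + 475)) = -64 - (-71 + 1/(-130 + 475))/(30 + 1/(-130 + 475)) = -64 - (-71 + 1/345)/(30 + 1/345) = -64 - (-24494)/(10351/345*345) = -64 - 345*(-24494)/(10351*345) = -64 - 1*(-24494/10351) = -64 + 24494/10351 = -637970/10351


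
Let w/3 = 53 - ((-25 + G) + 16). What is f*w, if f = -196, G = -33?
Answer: -55860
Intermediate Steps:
w = 285 (w = 3*(53 - ((-25 - 33) + 16)) = 3*(53 - (-58 + 16)) = 3*(53 - 1*(-42)) = 3*(53 + 42) = 3*95 = 285)
f*w = -196*285 = -55860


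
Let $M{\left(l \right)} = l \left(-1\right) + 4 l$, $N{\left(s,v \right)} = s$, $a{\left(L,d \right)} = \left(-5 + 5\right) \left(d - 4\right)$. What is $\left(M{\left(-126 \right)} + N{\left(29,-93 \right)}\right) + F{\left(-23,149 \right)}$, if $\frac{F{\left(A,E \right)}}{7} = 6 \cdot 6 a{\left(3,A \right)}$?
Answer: $-349$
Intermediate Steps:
$a{\left(L,d \right)} = 0$ ($a{\left(L,d \right)} = 0 \left(-4 + d\right) = 0$)
$F{\left(A,E \right)} = 0$ ($F{\left(A,E \right)} = 7 \cdot 6 \cdot 6 \cdot 0 = 7 \cdot 36 \cdot 0 = 7 \cdot 0 = 0$)
$M{\left(l \right)} = 3 l$ ($M{\left(l \right)} = - l + 4 l = 3 l$)
$\left(M{\left(-126 \right)} + N{\left(29,-93 \right)}\right) + F{\left(-23,149 \right)} = \left(3 \left(-126\right) + 29\right) + 0 = \left(-378 + 29\right) + 0 = -349 + 0 = -349$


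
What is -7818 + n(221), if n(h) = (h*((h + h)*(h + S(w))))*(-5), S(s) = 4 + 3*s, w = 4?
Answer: -115760988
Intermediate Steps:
n(h) = -10*h²*(16 + h) (n(h) = (h*((h + h)*(h + (4 + 3*4))))*(-5) = (h*((2*h)*(h + (4 + 12))))*(-5) = (h*((2*h)*(h + 16)))*(-5) = (h*((2*h)*(16 + h)))*(-5) = (h*(2*h*(16 + h)))*(-5) = (2*h²*(16 + h))*(-5) = -10*h²*(16 + h))
-7818 + n(221) = -7818 + 10*221²*(-16 - 1*221) = -7818 + 10*48841*(-16 - 221) = -7818 + 10*48841*(-237) = -7818 - 115753170 = -115760988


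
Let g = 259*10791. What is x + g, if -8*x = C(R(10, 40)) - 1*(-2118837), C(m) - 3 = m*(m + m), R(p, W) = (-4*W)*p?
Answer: 1890014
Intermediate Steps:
R(p, W) = -4*W*p
g = 2794869
C(m) = 3 + 2*m² (C(m) = 3 + m*(m + m) = 3 + m*(2*m) = 3 + 2*m²)
x = -904855 (x = -((3 + 2*(-4*40*10)²) - 1*(-2118837))/8 = -((3 + 2*(-1600)²) + 2118837)/8 = -((3 + 2*2560000) + 2118837)/8 = -((3 + 5120000) + 2118837)/8 = -(5120003 + 2118837)/8 = -⅛*7238840 = -904855)
x + g = -904855 + 2794869 = 1890014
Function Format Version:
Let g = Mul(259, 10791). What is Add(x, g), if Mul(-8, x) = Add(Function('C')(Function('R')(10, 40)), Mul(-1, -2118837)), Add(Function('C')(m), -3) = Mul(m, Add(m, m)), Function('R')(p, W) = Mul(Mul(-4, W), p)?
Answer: 1890014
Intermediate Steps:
Function('R')(p, W) = Mul(-4, W, p)
g = 2794869
Function('C')(m) = Add(3, Mul(2, Pow(m, 2))) (Function('C')(m) = Add(3, Mul(m, Add(m, m))) = Add(3, Mul(m, Mul(2, m))) = Add(3, Mul(2, Pow(m, 2))))
x = -904855 (x = Mul(Rational(-1, 8), Add(Add(3, Mul(2, Pow(Mul(-4, 40, 10), 2))), Mul(-1, -2118837))) = Mul(Rational(-1, 8), Add(Add(3, Mul(2, Pow(-1600, 2))), 2118837)) = Mul(Rational(-1, 8), Add(Add(3, Mul(2, 2560000)), 2118837)) = Mul(Rational(-1, 8), Add(Add(3, 5120000), 2118837)) = Mul(Rational(-1, 8), Add(5120003, 2118837)) = Mul(Rational(-1, 8), 7238840) = -904855)
Add(x, g) = Add(-904855, 2794869) = 1890014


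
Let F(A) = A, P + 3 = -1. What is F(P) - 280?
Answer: -284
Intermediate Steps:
P = -4 (P = -3 - 1 = -4)
F(P) - 280 = -4 - 280 = -284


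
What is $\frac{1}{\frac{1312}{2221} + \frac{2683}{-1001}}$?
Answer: $- \frac{2223221}{4645631} \approx -0.47856$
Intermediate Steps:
$\frac{1}{\frac{1312}{2221} + \frac{2683}{-1001}} = \frac{1}{1312 \cdot \frac{1}{2221} + 2683 \left(- \frac{1}{1001}\right)} = \frac{1}{\frac{1312}{2221} - \frac{2683}{1001}} = \frac{1}{- \frac{4645631}{2223221}} = - \frac{2223221}{4645631}$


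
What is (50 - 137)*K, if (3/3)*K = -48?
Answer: 4176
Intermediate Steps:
K = -48
(50 - 137)*K = (50 - 137)*(-48) = -87*(-48) = 4176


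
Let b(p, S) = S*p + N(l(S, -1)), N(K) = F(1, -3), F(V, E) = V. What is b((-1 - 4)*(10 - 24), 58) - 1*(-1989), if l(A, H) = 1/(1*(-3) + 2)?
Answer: 6050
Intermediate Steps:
l(A, H) = -1 (l(A, H) = 1/(-3 + 2) = 1/(-1) = -1)
N(K) = 1
b(p, S) = 1 + S*p (b(p, S) = S*p + 1 = 1 + S*p)
b((-1 - 4)*(10 - 24), 58) - 1*(-1989) = (1 + 58*((-1 - 4)*(10 - 24))) - 1*(-1989) = (1 + 58*(-5*(-14))) + 1989 = (1 + 58*70) + 1989 = (1 + 4060) + 1989 = 4061 + 1989 = 6050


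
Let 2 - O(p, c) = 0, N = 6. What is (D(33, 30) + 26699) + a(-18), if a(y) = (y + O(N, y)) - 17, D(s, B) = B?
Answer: 26696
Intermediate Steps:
O(p, c) = 2 (O(p, c) = 2 - 1*0 = 2 + 0 = 2)
a(y) = -15 + y (a(y) = (y + 2) - 17 = (2 + y) - 17 = -15 + y)
(D(33, 30) + 26699) + a(-18) = (30 + 26699) + (-15 - 18) = 26729 - 33 = 26696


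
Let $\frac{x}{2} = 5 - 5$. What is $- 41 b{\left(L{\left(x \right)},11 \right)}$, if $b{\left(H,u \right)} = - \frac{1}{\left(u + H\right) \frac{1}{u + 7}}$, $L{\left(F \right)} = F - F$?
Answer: $\frac{738}{11} \approx 67.091$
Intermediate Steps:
$x = 0$ ($x = 2 \left(5 - 5\right) = 2 \cdot 0 = 0$)
$L{\left(F \right)} = 0$
$b{\left(H,u \right)} = - \frac{7 + u}{H + u}$ ($b{\left(H,u \right)} = - \frac{1}{\left(H + u\right) \frac{1}{7 + u}} = - \frac{1}{\frac{1}{7 + u} \left(H + u\right)} = - \frac{7 + u}{H + u}$)
$- 41 b{\left(L{\left(x \right)},11 \right)} = - 41 \frac{-7 - 11}{0 + 11} = - 41 \frac{-7 - 11}{11} = - 41 \cdot \frac{1}{11} \left(-18\right) = \left(-41\right) \left(- \frac{18}{11}\right) = \frac{738}{11}$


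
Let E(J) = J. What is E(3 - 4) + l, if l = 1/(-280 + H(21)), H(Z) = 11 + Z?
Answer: -249/248 ≈ -1.0040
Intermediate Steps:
l = -1/248 (l = 1/(-280 + (11 + 21)) = 1/(-280 + 32) = 1/(-248) = -1/248 ≈ -0.0040323)
E(3 - 4) + l = (3 - 4) - 1/248 = -1 - 1/248 = -249/248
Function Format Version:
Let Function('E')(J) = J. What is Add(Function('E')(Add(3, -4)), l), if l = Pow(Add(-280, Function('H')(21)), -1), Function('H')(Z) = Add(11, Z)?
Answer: Rational(-249, 248) ≈ -1.0040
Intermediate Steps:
l = Rational(-1, 248) (l = Pow(Add(-280, Add(11, 21)), -1) = Pow(Add(-280, 32), -1) = Pow(-248, -1) = Rational(-1, 248) ≈ -0.0040323)
Add(Function('E')(Add(3, -4)), l) = Add(Add(3, -4), Rational(-1, 248)) = Add(-1, Rational(-1, 248)) = Rational(-249, 248)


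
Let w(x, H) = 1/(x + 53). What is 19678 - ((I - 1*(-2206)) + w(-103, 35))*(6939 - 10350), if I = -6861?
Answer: -792929761/50 ≈ -1.5859e+7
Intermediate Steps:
w(x, H) = 1/(53 + x)
19678 - ((I - 1*(-2206)) + w(-103, 35))*(6939 - 10350) = 19678 - ((-6861 - 1*(-2206)) + 1/(53 - 103))*(6939 - 10350) = 19678 - ((-6861 + 2206) + 1/(-50))*(-3411) = 19678 - (-4655 - 1/50)*(-3411) = 19678 - (-232751)*(-3411)/50 = 19678 - 1*793913661/50 = 19678 - 793913661/50 = -792929761/50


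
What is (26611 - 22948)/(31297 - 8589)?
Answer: 3663/22708 ≈ 0.16131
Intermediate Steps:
(26611 - 22948)/(31297 - 8589) = 3663/22708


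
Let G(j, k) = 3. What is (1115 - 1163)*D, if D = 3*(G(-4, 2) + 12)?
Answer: -2160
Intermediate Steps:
D = 45 (D = 3*(3 + 12) = 3*15 = 45)
(1115 - 1163)*D = (1115 - 1163)*45 = -48*45 = -2160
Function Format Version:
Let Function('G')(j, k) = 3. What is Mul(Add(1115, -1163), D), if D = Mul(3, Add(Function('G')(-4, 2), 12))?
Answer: -2160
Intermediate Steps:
D = 45 (D = Mul(3, Add(3, 12)) = Mul(3, 15) = 45)
Mul(Add(1115, -1163), D) = Mul(Add(1115, -1163), 45) = Mul(-48, 45) = -2160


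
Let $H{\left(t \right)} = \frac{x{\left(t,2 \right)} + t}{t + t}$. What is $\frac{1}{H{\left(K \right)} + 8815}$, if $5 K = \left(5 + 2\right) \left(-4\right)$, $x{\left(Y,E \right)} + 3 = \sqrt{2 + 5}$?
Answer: $\frac{13823124}{121861452157} + \frac{140 \sqrt{7}}{121861452157} \approx 0.00011344$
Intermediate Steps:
$x{\left(Y,E \right)} = -3 + \sqrt{7}$ ($x{\left(Y,E \right)} = -3 + \sqrt{2 + 5} = -3 + \sqrt{7}$)
$K = - \frac{28}{5}$ ($K = \frac{\left(5 + 2\right) \left(-4\right)}{5} = \frac{7 \left(-4\right)}{5} = \frac{1}{5} \left(-28\right) = - \frac{28}{5} \approx -5.6$)
$H{\left(t \right)} = \frac{-3 + t + \sqrt{7}}{2 t}$ ($H{\left(t \right)} = \frac{\left(-3 + \sqrt{7}\right) + t}{t + t} = \frac{-3 + t + \sqrt{7}}{2 t}$)
$\frac{1}{H{\left(K \right)} + 8815} = \frac{1}{\frac{-3 - \frac{28}{5} + \sqrt{7}}{2 \left(- \frac{28}{5}\right)} + 8815} = \frac{1}{\frac{1}{2} \left(- \frac{5}{28}\right) \left(- \frac{43}{5} + \sqrt{7}\right) + 8815} = \frac{1}{\left(\frac{43}{56} - \frac{5 \sqrt{7}}{56}\right) + 8815} = \frac{1}{\frac{493683}{56} - \frac{5 \sqrt{7}}{56}}$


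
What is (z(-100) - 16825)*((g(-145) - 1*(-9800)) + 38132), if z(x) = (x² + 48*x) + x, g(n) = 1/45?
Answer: -5058026645/9 ≈ -5.6200e+8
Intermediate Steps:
g(n) = 1/45
z(x) = x² + 49*x
(z(-100) - 16825)*((g(-145) - 1*(-9800)) + 38132) = (-100*(49 - 100) - 16825)*((1/45 - 1*(-9800)) + 38132) = (-100*(-51) - 16825)*((1/45 + 9800) + 38132) = (5100 - 16825)*(441001/45 + 38132) = -11725*2156941/45 = -5058026645/9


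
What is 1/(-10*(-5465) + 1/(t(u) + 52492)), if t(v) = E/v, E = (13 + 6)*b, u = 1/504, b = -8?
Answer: 24116/1317939399 ≈ 1.8298e-5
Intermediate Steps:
u = 1/504 ≈ 0.0019841
E = -152 (E = (13 + 6)*(-8) = 19*(-8) = -152)
t(v) = -152/v
1/(-10*(-5465) + 1/(t(u) + 52492)) = 1/(-10*(-5465) + 1/(-152/1/504 + 52492)) = 1/(54650 + 1/(-152*504 + 52492)) = 1/(54650 + 1/(-76608 + 52492)) = 1/(54650 + 1/(-24116)) = 1/(54650 - 1/24116) = 1/(1317939399/24116) = 24116/1317939399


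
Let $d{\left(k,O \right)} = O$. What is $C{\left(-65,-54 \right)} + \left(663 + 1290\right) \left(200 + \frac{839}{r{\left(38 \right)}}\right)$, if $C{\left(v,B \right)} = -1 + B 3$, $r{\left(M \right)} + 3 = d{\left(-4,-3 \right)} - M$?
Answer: $\frac{15540661}{44} \approx 3.532 \cdot 10^{5}$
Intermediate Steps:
$r{\left(M \right)} = -6 - M$ ($r{\left(M \right)} = -3 - \left(3 + M\right) = -6 - M$)
$C{\left(v,B \right)} = -1 + 3 B$
$C{\left(-65,-54 \right)} + \left(663 + 1290\right) \left(200 + \frac{839}{r{\left(38 \right)}}\right) = \left(-1 + 3 \left(-54\right)\right) + \left(663 + 1290\right) \left(200 + \frac{839}{-6 - 38}\right) = \left(-1 - 162\right) + 1953 \left(200 + \frac{839}{-6 - 38}\right) = -163 + 1953 \left(200 + \frac{839}{-44}\right) = -163 + 1953 \left(200 + 839 \left(- \frac{1}{44}\right)\right) = -163 + 1953 \left(200 - \frac{839}{44}\right) = -163 + 1953 \cdot \frac{7961}{44} = -163 + \frac{15547833}{44} = \frac{15540661}{44}$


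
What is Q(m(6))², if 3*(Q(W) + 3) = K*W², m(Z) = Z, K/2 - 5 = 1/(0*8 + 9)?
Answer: 128881/9 ≈ 14320.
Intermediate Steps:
K = 92/9 (K = 10 + 2/(0*8 + 9) = 10 + 2/(0 + 9) = 10 + 2/9 = 92/9 ≈ 10.222)
Q(W) = -3 + 92*W²/27 (Q(W) = -3 + (92*W²/9)/3 = -3 + 92*W²/27)
Q(m(6))² = (-3 + (92/27)*6²)² = (-3 + (92/27)*36)² = (-3 + 368/3)² = (359/3)² = 128881/9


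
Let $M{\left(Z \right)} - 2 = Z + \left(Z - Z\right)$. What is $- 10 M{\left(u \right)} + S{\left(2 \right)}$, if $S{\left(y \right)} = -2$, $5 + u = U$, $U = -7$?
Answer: $98$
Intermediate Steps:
$u = -12$ ($u = -5 - 7 = -12$)
$M{\left(Z \right)} = 2 + Z$ ($M{\left(Z \right)} = 2 + \left(Z + \left(Z - Z\right)\right) = 2 + \left(Z + 0\right) = 2 + Z$)
$- 10 M{\left(u \right)} + S{\left(2 \right)} = - 10 \left(2 - 12\right) - 2 = \left(-10\right) \left(-10\right) - 2 = 100 - 2 = 98$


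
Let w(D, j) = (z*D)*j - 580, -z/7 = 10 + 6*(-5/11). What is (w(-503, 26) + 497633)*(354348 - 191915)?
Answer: 2077723222879/11 ≈ 1.8888e+11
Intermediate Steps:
z = -560/11 (z = -7*(10 + 6*(-5/11)) = -7*(10 - 30/11) = -7*80/11 = -560/11 ≈ -50.909)
w(D, j) = -580 - 560*D*j/11 (w(D, j) = (-560*D/11)*j - 580 = -560*D*j/11 - 580 = -580 - 560*D*j/11)
(w(-503, 26) + 497633)*(354348 - 191915) = ((-580 - 560/11*(-503)*26) + 497633)*(354348 - 191915) = ((-580 + 7323680/11) + 497633)*162433 = (7317300/11 + 497633)*162433 = (12791263/11)*162433 = 2077723222879/11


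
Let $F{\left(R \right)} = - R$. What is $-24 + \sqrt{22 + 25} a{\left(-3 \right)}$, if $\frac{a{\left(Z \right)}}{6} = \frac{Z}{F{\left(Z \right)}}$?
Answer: $-24 - 6 \sqrt{47} \approx -65.134$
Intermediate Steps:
$a{\left(Z \right)} = -6$ ($a{\left(Z \right)} = 6 \frac{Z}{\left(-1\right) Z} = 6 Z \left(- \frac{1}{Z}\right) = 6 \left(-1\right) = -6$)
$-24 + \sqrt{22 + 25} a{\left(-3 \right)} = -24 + \sqrt{22 + 25} \left(-6\right) = -24 + \sqrt{47} \left(-6\right) = -24 - 6 \sqrt{47}$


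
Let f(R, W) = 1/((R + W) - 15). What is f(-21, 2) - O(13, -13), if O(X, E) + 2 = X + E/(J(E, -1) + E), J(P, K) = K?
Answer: -1423/119 ≈ -11.958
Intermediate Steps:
f(R, W) = 1/(-15 + R + W)
O(X, E) = -2 + X + E/(-1 + E) (O(X, E) = -2 + (X + E/(-1 + E)) = -2 + X + E/(-1 + E))
f(-21, 2) - O(13, -13) = 1/(-15 - 21 + 2) - (2 - 1*(-13) - 1*13 - 13*13)/(-1 - 13) = 1/(-34) - (2 + 13 - 13 - 169)/(-14) = -1/34 - (-1)*(-167)/14 = -1/34 - 1*167/14 = -1/34 - 167/14 = -1423/119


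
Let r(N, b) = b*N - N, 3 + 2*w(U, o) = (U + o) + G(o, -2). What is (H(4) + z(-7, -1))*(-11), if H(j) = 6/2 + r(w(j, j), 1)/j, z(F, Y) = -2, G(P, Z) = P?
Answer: -11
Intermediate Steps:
w(U, o) = -3/2 + o + U/2 (w(U, o) = -3/2 + ((U + o) + o)/2 = -3/2 + (U + 2*o)/2 = -3/2 + (o + U/2) = -3/2 + o + U/2)
r(N, b) = -N + N*b (r(N, b) = N*b - N = -N + N*b)
H(j) = 3 (H(j) = 6/2 + ((-3/2 + j + j/2)*(-1 + 1))/j = 6*(1/2) + ((-3/2 + 3*j/2)*0)/j = 3 + 0/j = 3 + 0 = 3)
(H(4) + z(-7, -1))*(-11) = (3 - 2)*(-11) = 1*(-11) = -11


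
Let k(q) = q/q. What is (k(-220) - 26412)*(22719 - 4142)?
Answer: -490637147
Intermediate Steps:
k(q) = 1
(k(-220) - 26412)*(22719 - 4142) = (1 - 26412)*(22719 - 4142) = -26411*18577 = -490637147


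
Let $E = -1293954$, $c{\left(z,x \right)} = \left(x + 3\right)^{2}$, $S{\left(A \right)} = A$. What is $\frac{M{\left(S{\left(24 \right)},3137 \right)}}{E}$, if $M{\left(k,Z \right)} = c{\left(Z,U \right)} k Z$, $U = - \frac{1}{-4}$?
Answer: $- \frac{530153}{862636} \approx -0.61457$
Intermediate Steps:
$U = \frac{1}{4}$ ($U = \left(-1\right) \left(- \frac{1}{4}\right) = \frac{1}{4} \approx 0.25$)
$c{\left(z,x \right)} = \left(3 + x\right)^{2}$
$M{\left(k,Z \right)} = \frac{169 Z k}{16}$ ($M{\left(k,Z \right)} = \left(3 + \frac{1}{4}\right)^{2} k Z = \left(\frac{13}{4}\right)^{2} Z k = \frac{169 Z k}{16}$)
$\frac{M{\left(S{\left(24 \right)},3137 \right)}}{E} = \frac{\frac{169}{16} \cdot 3137 \cdot 24}{-1293954} = \frac{1590459}{2} \left(- \frac{1}{1293954}\right) = - \frac{530153}{862636}$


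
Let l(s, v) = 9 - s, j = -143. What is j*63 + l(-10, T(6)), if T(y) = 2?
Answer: -8990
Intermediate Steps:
j*63 + l(-10, T(6)) = -143*63 + (9 - 1*(-10)) = -9009 + (9 + 10) = -9009 + 19 = -8990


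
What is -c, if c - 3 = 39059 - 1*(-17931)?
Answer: -56993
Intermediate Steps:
c = 56993 (c = 3 + (39059 - 1*(-17931)) = 3 + (39059 + 17931) = 3 + 56990 = 56993)
-c = -1*56993 = -56993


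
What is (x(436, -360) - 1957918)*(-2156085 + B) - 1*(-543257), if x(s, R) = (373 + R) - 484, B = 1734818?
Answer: 825005202120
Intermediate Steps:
x(s, R) = -111 + R
(x(436, -360) - 1957918)*(-2156085 + B) - 1*(-543257) = ((-111 - 360) - 1957918)*(-2156085 + 1734818) - 1*(-543257) = (-471 - 1957918)*(-421267) + 543257 = -1958389*(-421267) + 543257 = 825004658863 + 543257 = 825005202120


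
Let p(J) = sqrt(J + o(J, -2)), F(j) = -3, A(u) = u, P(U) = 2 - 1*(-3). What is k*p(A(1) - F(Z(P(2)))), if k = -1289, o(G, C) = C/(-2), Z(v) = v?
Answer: -1289*sqrt(5) ≈ -2882.3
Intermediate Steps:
P(U) = 5 (P(U) = 2 + 3 = 5)
o(G, C) = -C/2 (o(G, C) = C*(-1/2) = -C/2)
p(J) = sqrt(1 + J) (p(J) = sqrt(J - 1/2*(-2)) = sqrt(J + 1) = sqrt(1 + J))
k*p(A(1) - F(Z(P(2)))) = -1289*sqrt(1 + (1 - 1*(-3))) = -1289*sqrt(1 + (1 + 3)) = -1289*sqrt(1 + 4) = -1289*sqrt(5)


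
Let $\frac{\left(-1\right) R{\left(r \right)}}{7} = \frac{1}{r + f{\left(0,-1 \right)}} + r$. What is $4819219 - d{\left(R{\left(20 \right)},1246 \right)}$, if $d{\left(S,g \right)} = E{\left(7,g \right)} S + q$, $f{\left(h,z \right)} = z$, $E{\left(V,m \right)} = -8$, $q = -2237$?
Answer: $\frac{91586328}{19} \approx 4.8203 \cdot 10^{6}$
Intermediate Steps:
$R{\left(r \right)} = - 7 r - \frac{7}{-1 + r}$ ($R{\left(r \right)} = - 7 \left(\frac{1}{r - 1} + r\right) = - 7 \left(\frac{1}{-1 + r} + r\right) = - 7 \left(r + \frac{1}{-1 + r}\right) = - 7 r - \frac{7}{-1 + r}$)
$d{\left(S,g \right)} = -2237 - 8 S$ ($d{\left(S,g \right)} = - 8 S - 2237 = -2237 - 8 S$)
$4819219 - d{\left(R{\left(20 \right)},1246 \right)} = 4819219 - \left(-2237 - 8 \frac{7 \left(-1 + 20 - 20^{2}\right)}{-1 + 20}\right) = 4819219 - \left(-2237 - 8 \frac{7 \left(-1 + 20 - 400\right)}{19}\right) = 4819219 - \left(-2237 - 8 \cdot 7 \cdot \frac{1}{19} \left(-1 + 20 - 400\right)\right) = 4819219 - \left(-2237 - 8 \cdot 7 \cdot \frac{1}{19} \left(-381\right)\right) = 4819219 - \left(-2237 - - \frac{21336}{19}\right) = 4819219 - \left(-2237 + \frac{21336}{19}\right) = 4819219 - - \frac{21167}{19} = 4819219 + \frac{21167}{19} = \frac{91586328}{19}$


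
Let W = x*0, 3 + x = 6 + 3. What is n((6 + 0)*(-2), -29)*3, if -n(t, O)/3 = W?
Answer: 0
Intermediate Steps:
x = 6 (x = -3 + (6 + 3) = -3 + 9 = 6)
W = 0 (W = 6*0 = 0)
n(t, O) = 0 (n(t, O) = -3*0 = 0)
n((6 + 0)*(-2), -29)*3 = 0*3 = 0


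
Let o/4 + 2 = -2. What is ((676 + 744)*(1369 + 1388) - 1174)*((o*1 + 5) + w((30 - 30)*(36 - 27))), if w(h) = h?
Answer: -43051426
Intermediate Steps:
o = -16 (o = -8 + 4*(-2) = -8 - 8 = -16)
((676 + 744)*(1369 + 1388) - 1174)*((o*1 + 5) + w((30 - 30)*(36 - 27))) = ((676 + 744)*(1369 + 1388) - 1174)*((-16*1 + 5) + (30 - 30)*(36 - 27)) = (1420*2757 - 1174)*((-16 + 5) + 0*9) = (3914940 - 1174)*(-11 + 0) = 3913766*(-11) = -43051426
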